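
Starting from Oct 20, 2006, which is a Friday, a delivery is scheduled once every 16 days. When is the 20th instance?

The 20th occurrence is 19 intervals after the first: 19 × 16 = 304 days after Oct 20, 2006.
Oct has 31 days — 11 days to the end of Oct leaves 293.
Nov has 30 days (263 left).
Dec has 31 days (232 left).
Jan has 31 days (201 left).
Feb has 28 days (173 left).
Mar has 31 days (142 left).
Apr has 30 days (112 left).
May has 31 days (81 left).
Jun has 30 days (51 left).
Jul has 31 days (20 left).
20 days into Aug → Aug 20, 2007.

Aug 20, 2007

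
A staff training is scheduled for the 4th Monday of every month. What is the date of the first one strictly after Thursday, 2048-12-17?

December 2048 starts on a Tuesday; its first Monday is the 7th, so the 4th Monday is the 28th — 2048-12-28.
2048-12-28 is after 2048-12-17, so that is the next one.

2048-12-28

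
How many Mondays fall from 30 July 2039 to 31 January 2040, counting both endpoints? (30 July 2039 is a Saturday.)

30 July 2039 is a Saturday; the first Monday on or after it is 1 August 2039 (2 days later).
From 1 August 2039 to 31 January 2040: 30 + 30 + 31 + 30 + 31 + 31 = 183 days (rest of August, September, October, November, December, January).
183 ÷ 7 = 26 full weeks with remainder 1, so 26 more Mondays after the first → 27.

27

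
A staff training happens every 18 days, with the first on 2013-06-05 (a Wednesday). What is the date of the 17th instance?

The 17th occurrence is 16 intervals after the first: 16 × 18 = 288 days after 2013-06-05.
June has 30 days — 25 days to the end of June leaves 263.
July has 31 days (232 left).
August has 31 days (201 left).
September has 30 days (171 left).
October has 31 days (140 left).
November has 30 days (110 left).
December has 31 days (79 left).
January has 31 days (48 left).
February has 28 days (20 left).
20 days into March → 2014-03-20.

2014-03-20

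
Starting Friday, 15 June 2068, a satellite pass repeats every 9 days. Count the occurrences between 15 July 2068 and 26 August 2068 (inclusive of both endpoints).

Occurrences land 9·i days after 15 June 2068 for i = 0, 1, 2, …
15 July 2068 is 30 days after the start; 30 ÷ 9 = 3 remainder 3; since the remainder is 3, round up to i = 4. First occurrence in the window: #5 on 21 July 2068 (4×9 = 36 days in).
26 August 2068 is 72 days after the start; 72 ÷ 9 = 8 remainder 0. Last occurrence in the window: #9 on 26 August 2068.
Occurrences #5 through #9: 5 in total.

5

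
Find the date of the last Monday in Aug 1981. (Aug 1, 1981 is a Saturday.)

Aug 1981 begins on a Saturday, so the first Monday is Aug 3 (2 days later).
Aug 1981 has 31 days. Adding weeks: 3, 10, 17, 24, 31 — the last one ≤ 31 is the 31st.

Aug 31, 1981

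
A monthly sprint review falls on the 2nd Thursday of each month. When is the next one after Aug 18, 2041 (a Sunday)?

Aug 2041 starts on a Thursday; its first Thursday is the 1st, so the 2nd Thursday is the 8th — Aug 8, 2041.
That is not after Aug 18, 2041, so look at Sep 2041.
Sep 2041 starts on a Sunday; its first Thursday is the 5th, so the 2nd Thursday is the 12th — Sep 12, 2041.

Sep 12, 2041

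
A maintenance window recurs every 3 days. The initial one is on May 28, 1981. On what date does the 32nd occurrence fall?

The 32nd occurrence is 31 intervals after the first: 31 × 3 = 93 days after May 28, 1981.
May has 31 days — 3 days to the end of May leaves 90.
Jun has 30 days (60 left).
Jul has 31 days (29 left).
29 days into Aug → Aug 29, 1981.

Aug 29, 1981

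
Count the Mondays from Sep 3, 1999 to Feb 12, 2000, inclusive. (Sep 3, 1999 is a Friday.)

23

Sep 3, 1999 is a Friday; the first Monday on or after it is Sep 6, 1999 (3 days later).
From Sep 6, 1999 to Feb 12, 2000: 24 + 31 + 30 + 31 + 31 + 12 = 159 days (rest of Sep, Oct, Nov, Dec, Jan, Feb).
159 ÷ 7 = 22 full weeks with remainder 5, so 22 more Mondays after the first → 23.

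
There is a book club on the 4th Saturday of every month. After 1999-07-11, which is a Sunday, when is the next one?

1999-07-24

July 1999 starts on a Thursday; its first Saturday is the 3rd, so the 4th Saturday is the 24th — 1999-07-24.
1999-07-24 is after 1999-07-11, so that is the next one.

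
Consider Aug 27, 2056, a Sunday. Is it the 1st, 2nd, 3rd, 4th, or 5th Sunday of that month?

Day 27 falls in week ⌈27/7⌉ of the month.
Days 1–7 hold the 1st Sunday, 8–14 the 2nd, 15–21 the 3rd, 22–28 the 4th, 29–31 the 5th.
27 is in the range for the 4th.

4th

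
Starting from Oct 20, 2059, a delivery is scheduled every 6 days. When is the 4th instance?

Nov 7, 2059

The 4th occurrence is 3 intervals after the first: 3 × 6 = 18 days after Oct 20, 2059.
Oct has 31 days — 11 days to the end of Oct leaves 7.
7 days into Nov → Nov 7, 2059.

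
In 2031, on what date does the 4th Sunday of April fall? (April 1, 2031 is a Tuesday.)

2031-04-27

April 2031 begins on a Tuesday, so the first Sunday is April 6 (5 days later).
The 4th Sunday is 3 weeks later: 6 + 21 = 27.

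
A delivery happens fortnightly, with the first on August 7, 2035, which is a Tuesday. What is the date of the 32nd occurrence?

October 14, 2036

The 32nd occurrence is 31 intervals after the first: 31 × 14 = 434 days after August 7, 2035.
August has 31 days — 24 days to the end of August leaves 410.
From end of August to end of 2035 is 122 days (288 left).
January has 31 days (257 left).
February has 29 days (228 left).
March has 31 days (197 left).
April has 30 days (167 left).
May has 31 days (136 left).
June has 30 days (106 left).
July has 31 days (75 left).
August has 31 days (44 left).
September has 30 days (14 left).
14 days into October → October 14, 2036.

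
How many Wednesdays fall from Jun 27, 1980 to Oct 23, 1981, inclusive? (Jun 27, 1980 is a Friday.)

69

Jun 27, 1980 is a Friday; the first Wednesday on or after it is Jul 2, 1980 (5 days later).
From Jul 2, 1980 to Oct 23, 1981: 182 + 296 = 478 days (rest of 1980, to Oct 23, 1981 in 1981).
478 ÷ 7 = 68 full weeks with remainder 2, so 68 more Wednesdays after the first → 69.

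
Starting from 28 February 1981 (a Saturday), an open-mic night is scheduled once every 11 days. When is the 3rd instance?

The 3rd occurrence is 2 intervals after the first: 2 × 11 = 22 days after 28 February 1981.
February has 28 days — 0 days to the end of February leaves 22.
22 days into March → 22 March 1981.

22 March 1981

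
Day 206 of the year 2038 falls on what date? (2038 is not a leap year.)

January has 31 days (206 − 31 = 175 remain).
February has 28 days (175 − 28 = 147 remain).
March has 31 days (147 − 31 = 116 remain).
April has 30 days (116 − 30 = 86 remain).
May has 31 days (86 − 31 = 55 remain).
June has 30 days (55 − 30 = 25 remain).
25 into July → July 25.

July 25, 2038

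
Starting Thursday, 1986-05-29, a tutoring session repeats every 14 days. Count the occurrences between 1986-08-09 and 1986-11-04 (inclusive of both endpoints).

Occurrences land 14·i days after 1986-05-29 for i = 0, 1, 2, …
1986-08-09 is 72 days after the start; 72 ÷ 14 = 5 remainder 2; since the remainder is 2, round up to i = 6. First occurrence in the window: #7 on 1986-08-21 (6×14 = 84 days in).
1986-11-04 is 159 days after the start; 159 ÷ 14 = 11 remainder 5. Last occurrence in the window: #12 on 1986-10-30.
Occurrences #7 through #12: 6 in total.

6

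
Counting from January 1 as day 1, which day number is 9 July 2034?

Days in months before July: 31 + 28 + 31 + 30 + 31 + 30 = 181.
Plus 9 days into July → day 190.

190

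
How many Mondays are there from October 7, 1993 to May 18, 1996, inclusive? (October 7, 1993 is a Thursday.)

136

October 7, 1993 is a Thursday; the first Monday on or after it is October 11, 1993 (4 days later).
From October 11, 1993 to May 18, 1996: 81 + 365 + 365 + 139 = 950 days (rest of 1993, 1994, 1995, to May 18, 1996 in 1996).
950 ÷ 7 = 135 full weeks with remainder 5, so 135 more Mondays after the first → 136.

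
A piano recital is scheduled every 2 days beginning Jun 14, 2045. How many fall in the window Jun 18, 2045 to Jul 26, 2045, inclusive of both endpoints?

Occurrences land 2·i days after Jun 14, 2045 for i = 0, 1, 2, …
Jun 18, 2045 is 4 days after the start; 4 ÷ 2 = 2 remainder 0. First occurrence in the window: #3 on Jun 18, 2045 (2×2 = 4 days in).
Jul 26, 2045 is 42 days after the start; 42 ÷ 2 = 21 remainder 0. Last occurrence in the window: #22 on Jul 26, 2045.
Occurrences #3 through #22: 20 in total.

20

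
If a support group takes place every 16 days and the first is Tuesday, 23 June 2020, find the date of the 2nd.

The 2nd occurrence is 1 interval after the first: 1 × 16 = 16 days after 23 June 2020.
June has 30 days — 7 days to the end of June leaves 9.
9 days into July → 9 July 2020.

9 July 2020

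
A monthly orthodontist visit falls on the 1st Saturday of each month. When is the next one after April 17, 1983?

May 7, 1983

April 1983 starts on a Friday, so its 1st Saturday is April 2, 1983 (1 day in).
That is not after April 17, 1983, so look at May 1983.
May 1983 starts on a Sunday, so its 1st Saturday is May 7, 1983 (6 days in).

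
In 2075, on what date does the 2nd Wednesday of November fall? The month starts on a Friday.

November 13, 2075

November 2075 begins on a Friday, so the first Wednesday is November 6 (5 days later).
The 2nd Wednesday is 1 weeks later: 6 + 7 = 13.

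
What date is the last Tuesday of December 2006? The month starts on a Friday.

2006-12-26

December 2006 begins on a Friday, so the first Tuesday is December 5 (4 days later).
December 2006 has 31 days. Adding weeks: 5, 12, 19, 26 — the last one ≤ 31 is the 26th.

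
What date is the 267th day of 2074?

Jan has 31 days (267 − 31 = 236 remain).
Feb has 28 days (236 − 28 = 208 remain).
Mar has 31 days (208 − 31 = 177 remain).
Apr has 30 days (177 − 30 = 147 remain).
May has 31 days (147 − 31 = 116 remain).
Jun has 30 days (116 − 30 = 86 remain).
Jul has 31 days (86 − 31 = 55 remain).
Aug has 31 days (55 − 31 = 24 remain).
24 into Sep → Sep 24.

Sep 24, 2074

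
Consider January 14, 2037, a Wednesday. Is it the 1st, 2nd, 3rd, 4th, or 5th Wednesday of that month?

Day 14 falls in week ⌈14/7⌉ of the month.
Days 1–7 hold the 1st Wednesday, 8–14 the 2nd, 15–21 the 3rd, 22–28 the 4th, 29–31 the 5th.
14 is in the range for the 2nd.

2nd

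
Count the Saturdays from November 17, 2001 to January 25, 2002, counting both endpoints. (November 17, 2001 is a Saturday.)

November 17, 2001 is a Saturday; the first Saturday on or after it is November 17, 2001.
From November 17, 2001 to January 25, 2002: 13 + 31 + 25 = 69 days (rest of November, December, January).
69 ÷ 7 = 9 full weeks with remainder 6, so 9 more Saturdays after the first → 10.

10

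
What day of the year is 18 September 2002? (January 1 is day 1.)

261

Days in months before September: 31 + 28 + 31 + 30 + 31 + 30 + 31 + 31 = 243.
Plus 18 days into September → day 261.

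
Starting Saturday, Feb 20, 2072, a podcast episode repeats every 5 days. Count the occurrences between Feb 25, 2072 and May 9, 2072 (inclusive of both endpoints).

Occurrences land 5·i days after Feb 20, 2072 for i = 0, 1, 2, …
Feb 25, 2072 is 5 days after the start; 5 ÷ 5 = 1 remainder 0. First occurrence in the window: #2 on Feb 25, 2072 (1×5 = 5 days in).
May 9, 2072 is 79 days after the start; 79 ÷ 5 = 15 remainder 4. Last occurrence in the window: #16 on May 5, 2072.
Occurrences #2 through #16: 15 in total.

15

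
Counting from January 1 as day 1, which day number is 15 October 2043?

Days in months before October: 31 + 28 + 31 + 30 + 31 + 30 + 31 + 31 + 30 = 273.
Plus 15 days into October → day 288.

288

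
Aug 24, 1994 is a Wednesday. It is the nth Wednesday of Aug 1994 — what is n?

Day 24 falls in week ⌈24/7⌉ of the month.
Days 1–7 hold the 1st Wednesday, 8–14 the 2nd, 15–21 the 3rd, 22–28 the 4th, 29–31 the 5th.
24 is in the range for the 4th.

4th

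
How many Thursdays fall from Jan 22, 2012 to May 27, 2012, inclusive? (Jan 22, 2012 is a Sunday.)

18

Jan 22, 2012 is a Sunday; the first Thursday on or after it is Jan 26, 2012 (4 days later).
From Jan 26, 2012 to May 27, 2012: 5 + 29 + 31 + 30 + 27 = 122 days (rest of Jan, Feb, Mar, Apr, May).
122 ÷ 7 = 17 full weeks with remainder 3, so 17 more Thursdays after the first → 18.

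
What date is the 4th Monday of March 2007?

March 2007 begins on a Thursday, so the first Monday is March 5 (4 days later).
The 4th Monday is 3 weeks later: 5 + 21 = 26.

March 26, 2007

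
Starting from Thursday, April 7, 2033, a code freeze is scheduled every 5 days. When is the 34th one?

The 34th occurrence is 33 intervals after the first: 33 × 5 = 165 days after April 7, 2033.
April has 30 days — 23 days to the end of April leaves 142.
May has 31 days (111 left).
June has 30 days (81 left).
July has 31 days (50 left).
August has 31 days (19 left).
19 days into September → September 19, 2033.

September 19, 2033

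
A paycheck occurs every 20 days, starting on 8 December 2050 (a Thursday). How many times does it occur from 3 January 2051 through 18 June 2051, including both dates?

8

Occurrences land 20·i days after 8 December 2050 for i = 0, 1, 2, …
3 January 2051 is 26 days after the start; 26 ÷ 20 = 1 remainder 6; since the remainder is 6, round up to i = 2. First occurrence in the window: #3 on 17 January 2051 (2×20 = 40 days in).
18 June 2051 is 192 days after the start; 192 ÷ 20 = 9 remainder 12. Last occurrence in the window: #10 on 6 June 2051.
Occurrences #3 through #10: 8 in total.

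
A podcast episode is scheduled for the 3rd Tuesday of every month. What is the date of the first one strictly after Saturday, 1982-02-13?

1982-02-16

February 1982 starts on a Monday; its first Tuesday is the 2nd, so the 3rd Tuesday is the 16th — 1982-02-16.
1982-02-16 is after 1982-02-13, so that is the next one.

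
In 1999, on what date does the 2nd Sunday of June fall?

June 13, 1999

June 1999 begins on a Tuesday, so the first Sunday is June 6 (5 days later).
The 2nd Sunday is 1 weeks later: 6 + 7 = 13.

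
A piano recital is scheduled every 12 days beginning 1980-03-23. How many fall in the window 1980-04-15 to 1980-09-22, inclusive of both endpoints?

14

Occurrences land 12·i days after 1980-03-23 for i = 0, 1, 2, …
1980-04-15 is 23 days after the start; 23 ÷ 12 = 1 remainder 11; since the remainder is 11, round up to i = 2. First occurrence in the window: #3 on 1980-04-16 (2×12 = 24 days in).
1980-09-22 is 183 days after the start; 183 ÷ 12 = 15 remainder 3. Last occurrence in the window: #16 on 1980-09-19.
Occurrences #3 through #16: 14 in total.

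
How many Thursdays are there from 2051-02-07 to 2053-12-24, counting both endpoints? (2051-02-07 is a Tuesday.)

150

2051-02-07 is a Tuesday; the first Thursday on or after it is 2051-02-09 (2 days later).
From 2051-02-09 to 2053-12-24: 325 + 366 + 358 = 1049 days (rest of 2051, 2052, to 2053-12-24 in 2053).
1049 ÷ 7 = 149 full weeks with remainder 6, so 149 more Thursdays after the first → 150.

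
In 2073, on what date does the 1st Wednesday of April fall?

The first Wednesday of April 2073 is April 5.

2073-04-05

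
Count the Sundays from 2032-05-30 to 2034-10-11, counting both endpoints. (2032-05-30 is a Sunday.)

2032-05-30 is a Sunday; the first Sunday on or after it is 2032-05-30.
From 2032-05-30 to 2034-10-11: 215 + 365 + 284 = 864 days (rest of 2032, 2033, to 2034-10-11 in 2034).
864 ÷ 7 = 123 full weeks with remainder 3, so 123 more Sundays after the first → 124.

124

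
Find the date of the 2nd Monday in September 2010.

September 2010 begins on a Wednesday, so the first Monday is September 6 (5 days later).
The 2nd Monday is 1 weeks later: 6 + 7 = 13.

2010-09-13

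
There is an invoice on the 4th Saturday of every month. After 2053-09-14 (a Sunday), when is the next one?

2053-09-27

September 2053 starts on a Monday; its first Saturday is the 6th, so the 4th Saturday is the 27th — 2053-09-27.
2053-09-27 is after 2053-09-14, so that is the next one.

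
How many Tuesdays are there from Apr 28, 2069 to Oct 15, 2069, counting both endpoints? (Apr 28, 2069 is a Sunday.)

25

Apr 28, 2069 is a Sunday; the first Tuesday on or after it is Apr 30, 2069 (2 days later).
From Apr 30, 2069 to Oct 15, 2069: 0 + 31 + 30 + 31 + 31 + 30 + 15 = 168 days (rest of Apr, May, Jun, Jul, Aug, Sep, Oct).
168 ÷ 7 = 24 full weeks with remainder 0, so 24 more Tuesdays after the first → 25.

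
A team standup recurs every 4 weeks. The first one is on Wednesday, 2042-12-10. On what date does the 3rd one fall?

The 3rd occurrence is 2 intervals after the first: 2 × 28 = 56 days after 2042-12-10.
December has 31 days — 21 days to the end of December leaves 35.
January has 31 days (4 left).
4 days into February → 2043-02-04.

2043-02-04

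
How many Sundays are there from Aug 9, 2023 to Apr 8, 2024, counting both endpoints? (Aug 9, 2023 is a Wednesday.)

35

Aug 9, 2023 is a Wednesday; the first Sunday on or after it is Aug 13, 2023 (4 days later).
From Aug 13, 2023 to Apr 8, 2024: 18 + 30 + 31 + 30 + 31 + 31 + 29 + 31 + 8 = 239 days (rest of Aug, Sep, Oct, Nov, Dec, Jan, Feb, Mar, Apr).
239 ÷ 7 = 34 full weeks with remainder 1, so 34 more Sundays after the first → 35.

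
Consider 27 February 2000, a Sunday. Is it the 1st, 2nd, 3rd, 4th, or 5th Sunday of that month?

Day 27 falls in week ⌈27/7⌉ of the month.
Days 1–7 hold the 1st Sunday, 8–14 the 2nd, 15–21 the 3rd, 22–28 the 4th, 29–31 the 5th.
27 is in the range for the 4th.

4th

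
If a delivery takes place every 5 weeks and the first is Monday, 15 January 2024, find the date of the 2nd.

19 February 2024

The 2nd occurrence is 1 interval after the first: 1 × 35 = 35 days after 15 January 2024.
January has 31 days — 16 days to the end of January leaves 19.
19 days into February → 19 February 2024.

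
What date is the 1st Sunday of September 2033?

September 4, 2033

September 2033 begins on a Thursday, so the first Sunday is September 4 (3 days later).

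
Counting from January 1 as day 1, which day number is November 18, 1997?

322

Days in months before November: 31 + 28 + 31 + 30 + 31 + 30 + 31 + 31 + 30 + 31 = 304.
Plus 18 days into November → day 322.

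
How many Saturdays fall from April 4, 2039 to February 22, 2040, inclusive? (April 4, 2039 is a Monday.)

46

April 4, 2039 is a Monday; the first Saturday on or after it is April 9, 2039 (5 days later).
From April 9, 2039 to February 22, 2040: 21 + 31 + 30 + 31 + 31 + 30 + 31 + 30 + 31 + 31 + 22 = 319 days (rest of April, May, June, July, August, September, October, November, December, January, February).
319 ÷ 7 = 45 full weeks with remainder 4, so 45 more Saturdays after the first → 46.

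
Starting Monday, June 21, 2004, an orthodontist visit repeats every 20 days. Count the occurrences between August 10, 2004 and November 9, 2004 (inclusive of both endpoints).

Occurrences land 20·i days after June 21, 2004 for i = 0, 1, 2, …
August 10, 2004 is 50 days after the start; 50 ÷ 20 = 2 remainder 10; since the remainder is 10, round up to i = 3. First occurrence in the window: #4 on August 20, 2004 (3×20 = 60 days in).
November 9, 2004 is 141 days after the start; 141 ÷ 20 = 7 remainder 1. Last occurrence in the window: #8 on November 8, 2004.
Occurrences #4 through #8: 5 in total.

5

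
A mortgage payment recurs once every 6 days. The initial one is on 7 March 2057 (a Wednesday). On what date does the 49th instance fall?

20 December 2057

The 49th occurrence is 48 intervals after the first: 48 × 6 = 288 days after 7 March 2057.
March has 31 days — 24 days to the end of March leaves 264.
April has 30 days (234 left).
May has 31 days (203 left).
June has 30 days (173 left).
July has 31 days (142 left).
August has 31 days (111 left).
September has 30 days (81 left).
October has 31 days (50 left).
November has 30 days (20 left).
20 days into December → 20 December 2057.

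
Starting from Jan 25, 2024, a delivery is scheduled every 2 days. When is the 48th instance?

The 48th occurrence is 47 intervals after the first: 47 × 2 = 94 days after Jan 25, 2024.
Jan has 31 days — 6 days to the end of Jan leaves 88.
Feb has 29 days (59 left).
Mar has 31 days (28 left).
28 days into Apr → Apr 28, 2024.

Apr 28, 2024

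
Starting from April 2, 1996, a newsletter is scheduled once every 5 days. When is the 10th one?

May 17, 1996

The 10th occurrence is 9 intervals after the first: 9 × 5 = 45 days after April 2, 1996.
April has 30 days — 28 days to the end of April leaves 17.
17 days into May → May 17, 1996.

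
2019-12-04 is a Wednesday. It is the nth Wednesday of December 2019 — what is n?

Day 4 falls in week ⌈4/7⌉ of the month.
Days 1–7 hold the 1st Wednesday, 8–14 the 2nd, 15–21 the 3rd, 22–28 the 4th, 29–31 the 5th.
4 is in the range for the 1st.

1st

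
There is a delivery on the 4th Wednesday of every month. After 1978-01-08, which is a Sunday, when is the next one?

1978-01-25

January 1978 starts on a Sunday; its first Wednesday is the 4th, so the 4th Wednesday is the 25th — 1978-01-25.
1978-01-25 is after 1978-01-08, so that is the next one.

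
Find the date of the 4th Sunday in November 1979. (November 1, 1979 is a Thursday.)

November 1979 begins on a Thursday, so the first Sunday is November 4 (3 days later).
The 4th Sunday is 3 weeks later: 4 + 21 = 25.

25 November 1979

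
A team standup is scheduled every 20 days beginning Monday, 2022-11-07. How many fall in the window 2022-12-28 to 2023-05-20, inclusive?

7

Occurrences land 20·i days after 2022-11-07 for i = 0, 1, 2, …
2022-12-28 is 51 days after the start; 51 ÷ 20 = 2 remainder 11; since the remainder is 11, round up to i = 3. First occurrence in the window: #4 on 2023-01-06 (3×20 = 60 days in).
2023-05-20 is 194 days after the start; 194 ÷ 20 = 9 remainder 14. Last occurrence in the window: #10 on 2023-05-06.
Occurrences #4 through #10: 7 in total.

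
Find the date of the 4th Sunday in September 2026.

September 2026 begins on a Tuesday, so the first Sunday is September 6 (5 days later).
The 4th Sunday is 3 weeks later: 6 + 21 = 27.

27 September 2026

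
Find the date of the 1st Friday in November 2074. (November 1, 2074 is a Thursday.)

November 2074 begins on a Thursday, so the first Friday is November 2 (1 day later).

November 2, 2074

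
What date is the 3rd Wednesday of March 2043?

The first Wednesday of March 2043 is March 4.
The 3rd Wednesday is 2 weeks later: 4 + 14 = 18.

March 18, 2043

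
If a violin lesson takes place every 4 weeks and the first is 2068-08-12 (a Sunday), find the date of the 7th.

2069-01-27

The 7th occurrence is 6 intervals after the first: 6 × 28 = 168 days after 2068-08-12.
August has 31 days — 19 days to the end of August leaves 149.
September has 30 days (119 left).
October has 31 days (88 left).
November has 30 days (58 left).
December has 31 days (27 left).
27 days into January → 2069-01-27.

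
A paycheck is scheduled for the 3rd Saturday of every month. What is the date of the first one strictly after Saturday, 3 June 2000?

June 2000 starts on a Thursday; its first Saturday is the 3rd, so the 3rd Saturday is the 17th — 17 June 2000.
17 June 2000 is after 3 June 2000, so that is the next one.

17 June 2000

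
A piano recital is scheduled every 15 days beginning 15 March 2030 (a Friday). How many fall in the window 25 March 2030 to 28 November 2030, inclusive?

17

Occurrences land 15·i days after 15 March 2030 for i = 0, 1, 2, …
25 March 2030 is 10 days after the start; 10 ÷ 15 = 0 remainder 10; since the remainder is 10, round up to i = 1. First occurrence in the window: #2 on 30 March 2030 (1×15 = 15 days in).
28 November 2030 is 258 days after the start; 258 ÷ 15 = 17 remainder 3. Last occurrence in the window: #18 on 25 November 2030.
Occurrences #2 through #18: 17 in total.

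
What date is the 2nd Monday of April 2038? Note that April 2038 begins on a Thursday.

April 2038 begins on a Thursday, so the first Monday is April 5 (4 days later).
The 2nd Monday is 1 weeks later: 5 + 7 = 12.

2038-04-12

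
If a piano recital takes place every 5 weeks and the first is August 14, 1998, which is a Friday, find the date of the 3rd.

The 3rd occurrence is 2 intervals after the first: 2 × 35 = 70 days after August 14, 1998.
August has 31 days — 17 days to the end of August leaves 53.
September has 30 days (23 left).
23 days into October → October 23, 1998.

October 23, 1998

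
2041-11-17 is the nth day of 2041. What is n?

Days in months before November: 31 + 28 + 31 + 30 + 31 + 30 + 31 + 31 + 30 + 31 = 304.
Plus 17 days into November → day 321.

321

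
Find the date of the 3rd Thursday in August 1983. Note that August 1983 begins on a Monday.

August 1983 begins on a Monday, so the first Thursday is August 4 (3 days later).
The 3rd Thursday is 2 weeks later: 4 + 14 = 18.

18 August 1983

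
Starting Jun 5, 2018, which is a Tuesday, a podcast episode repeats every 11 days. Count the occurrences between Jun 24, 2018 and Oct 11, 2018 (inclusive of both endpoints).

10

Occurrences land 11·i days after Jun 5, 2018 for i = 0, 1, 2, …
Jun 24, 2018 is 19 days after the start; 19 ÷ 11 = 1 remainder 8; since the remainder is 8, round up to i = 2. First occurrence in the window: #3 on Jun 27, 2018 (2×11 = 22 days in).
Oct 11, 2018 is 128 days after the start; 128 ÷ 11 = 11 remainder 7. Last occurrence in the window: #12 on Oct 4, 2018.
Occurrences #3 through #12: 10 in total.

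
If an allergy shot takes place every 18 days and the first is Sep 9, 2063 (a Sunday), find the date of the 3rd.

Oct 15, 2063

The 3rd occurrence is 2 intervals after the first: 2 × 18 = 36 days after Sep 9, 2063.
Sep has 30 days — 21 days to the end of Sep leaves 15.
15 days into Oct → Oct 15, 2063.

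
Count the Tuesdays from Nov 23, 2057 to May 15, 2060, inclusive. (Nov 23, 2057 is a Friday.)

129

Nov 23, 2057 is a Friday; the first Tuesday on or after it is Nov 27, 2057 (4 days later).
From Nov 27, 2057 to May 15, 2060: 34 + 365 + 365 + 136 = 900 days (rest of 2057, 2058, 2059, to May 15, 2060 in 2060).
900 ÷ 7 = 128 full weeks with remainder 4, so 128 more Tuesdays after the first → 129.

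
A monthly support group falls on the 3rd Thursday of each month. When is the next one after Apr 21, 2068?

Apr 2068 starts on a Sunday; its first Thursday is the 5th, so the 3rd Thursday is the 19th — Apr 19, 2068.
That is not after Apr 21, 2068, so look at May 2068.
May 2068 starts on a Tuesday; its first Thursday is the 3rd, so the 3rd Thursday is the 17th — May 17, 2068.

May 17, 2068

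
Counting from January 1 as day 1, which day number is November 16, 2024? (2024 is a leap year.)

321

Days in months before November: 31 + 29 + 31 + 30 + 31 + 30 + 31 + 31 + 30 + 31 = 305.
Plus 16 days into November → day 321.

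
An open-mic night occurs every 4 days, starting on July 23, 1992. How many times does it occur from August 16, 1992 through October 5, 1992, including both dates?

13

Occurrences land 4·i days after July 23, 1992 for i = 0, 1, 2, …
August 16, 1992 is 24 days after the start; 24 ÷ 4 = 6 remainder 0. First occurrence in the window: #7 on August 16, 1992 (6×4 = 24 days in).
October 5, 1992 is 74 days after the start; 74 ÷ 4 = 18 remainder 2. Last occurrence in the window: #19 on October 3, 1992.
Occurrences #7 through #19: 13 in total.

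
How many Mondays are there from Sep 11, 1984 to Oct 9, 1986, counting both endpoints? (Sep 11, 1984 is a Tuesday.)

108

Sep 11, 1984 is a Tuesday; the first Monday on or after it is Sep 17, 1984 (6 days later).
From Sep 17, 1984 to Oct 9, 1986: 105 + 365 + 282 = 752 days (rest of 1984, 1985, to Oct 9, 1986 in 1986).
752 ÷ 7 = 107 full weeks with remainder 3, so 107 more Mondays after the first → 108.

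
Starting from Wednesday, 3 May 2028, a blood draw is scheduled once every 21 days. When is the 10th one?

8 November 2028

The 10th occurrence is 9 intervals after the first: 9 × 21 = 189 days after 3 May 2028.
May has 31 days — 28 days to the end of May leaves 161.
June has 30 days (131 left).
July has 31 days (100 left).
August has 31 days (69 left).
September has 30 days (39 left).
October has 31 days (8 left).
8 days into November → 8 November 2028.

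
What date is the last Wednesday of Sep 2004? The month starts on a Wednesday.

Sep 2004 begins on a Wednesday, so the first Wednesday is Sep 1.
Sep 2004 has 30 days. Adding weeks: 1, 8, 15, 22, 29 — the last one ≤ 30 is the 29th.

Sep 29, 2004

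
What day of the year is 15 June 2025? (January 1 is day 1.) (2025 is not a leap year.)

166

Days in months before June: 31 + 28 + 31 + 30 + 31 = 151.
Plus 15 days into June → day 166.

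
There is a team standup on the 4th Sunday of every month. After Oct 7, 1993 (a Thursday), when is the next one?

Oct 24, 1993

Oct 1993 starts on a Friday; its first Sunday is the 3rd, so the 4th Sunday is the 24th — Oct 24, 1993.
Oct 24, 1993 is after Oct 7, 1993, so that is the next one.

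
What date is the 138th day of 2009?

May 18, 2009

January has 31 days (138 − 31 = 107 remain).
February has 28 days (107 − 28 = 79 remain).
March has 31 days (79 − 31 = 48 remain).
April has 30 days (48 − 30 = 18 remain).
18 into May → May 18.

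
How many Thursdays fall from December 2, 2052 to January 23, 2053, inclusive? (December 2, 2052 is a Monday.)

December 2, 2052 is a Monday; the first Thursday on or after it is December 5, 2052 (3 days later).
From December 5, 2052 to January 23, 2053: 26 + 23 = 49 days (rest of December, January).
49 ÷ 7 = 7 full weeks with remainder 0, so 7 more Thursdays after the first → 8.

8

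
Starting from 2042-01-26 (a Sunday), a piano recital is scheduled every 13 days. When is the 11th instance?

2042-06-05

The 11th occurrence is 10 intervals after the first: 10 × 13 = 130 days after 2042-01-26.
January has 31 days — 5 days to the end of January leaves 125.
February has 28 days (97 left).
March has 31 days (66 left).
April has 30 days (36 left).
May has 31 days (5 left).
5 days into June → 2042-06-05.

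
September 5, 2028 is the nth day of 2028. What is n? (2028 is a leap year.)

Days in months before September: 31 + 29 + 31 + 30 + 31 + 30 + 31 + 31 = 244.
Plus 5 days into September → day 249.

249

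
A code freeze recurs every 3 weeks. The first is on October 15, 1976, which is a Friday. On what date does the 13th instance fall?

The 13th occurrence is 12 intervals after the first: 12 × 21 = 252 days after October 15, 1976.
October has 31 days — 16 days to the end of October leaves 236.
November has 30 days (206 left).
December has 31 days (175 left).
January has 31 days (144 left).
February has 28 days (116 left).
March has 31 days (85 left).
April has 30 days (55 left).
May has 31 days (24 left).
24 days into June → June 24, 1977.

June 24, 1977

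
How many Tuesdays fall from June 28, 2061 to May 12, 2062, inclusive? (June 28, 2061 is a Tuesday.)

46

June 28, 2061 is a Tuesday; the first Tuesday on or after it is June 28, 2061.
From June 28, 2061 to May 12, 2062: 186 + 132 = 318 days (rest of 2061, to May 12, 2062 in 2062).
318 ÷ 7 = 45 full weeks with remainder 3, so 45 more Tuesdays after the first → 46.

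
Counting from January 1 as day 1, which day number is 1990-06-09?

160

Days in months before June: 31 + 28 + 31 + 30 + 31 = 151.
Plus 9 days into June → day 160.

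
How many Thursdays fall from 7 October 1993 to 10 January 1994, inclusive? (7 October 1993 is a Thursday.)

7 October 1993 is a Thursday; the first Thursday on or after it is 7 October 1993.
From 7 October 1993 to 10 January 1994: 24 + 30 + 31 + 10 = 95 days (rest of October, November, December, January).
95 ÷ 7 = 13 full weeks with remainder 4, so 13 more Thursdays after the first → 14.

14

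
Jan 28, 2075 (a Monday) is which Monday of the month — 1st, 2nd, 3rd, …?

Day 28 falls in week ⌈28/7⌉ of the month.
Days 1–7 hold the 1st Monday, 8–14 the 2nd, 15–21 the 3rd, 22–28 the 4th, 29–31 the 5th.
28 is in the range for the 4th.

4th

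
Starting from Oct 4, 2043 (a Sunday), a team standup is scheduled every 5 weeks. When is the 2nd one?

The 2nd occurrence is 1 interval after the first: 1 × 35 = 35 days after Oct 4, 2043.
Oct has 31 days — 27 days to the end of Oct leaves 8.
8 days into Nov → Nov 8, 2043.

Nov 8, 2043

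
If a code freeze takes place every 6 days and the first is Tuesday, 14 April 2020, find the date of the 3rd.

The 3rd occurrence is 2 intervals after the first: 2 × 6 = 12 days after 14 April 2020.
12 days later is 26 April 2020.

26 April 2020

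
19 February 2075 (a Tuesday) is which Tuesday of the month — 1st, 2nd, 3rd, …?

Day 19 falls in week ⌈19/7⌉ of the month.
Days 1–7 hold the 1st Tuesday, 8–14 the 2nd, 15–21 the 3rd, 22–28 the 4th, 29–31 the 5th.
19 is in the range for the 3rd.

3rd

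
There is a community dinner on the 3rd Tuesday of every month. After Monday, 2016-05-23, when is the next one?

2016-06-21

May 2016 starts on a Sunday; its first Tuesday is the 3rd, so the 3rd Tuesday is the 17th — 2016-05-17.
That is not after 2016-05-23, so look at June 2016.
June 2016 starts on a Wednesday; its first Tuesday is the 7th, so the 3rd Tuesday is the 21st — 2016-06-21.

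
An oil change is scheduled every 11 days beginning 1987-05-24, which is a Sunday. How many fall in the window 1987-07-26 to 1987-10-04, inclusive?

Occurrences land 11·i days after 1987-05-24 for i = 0, 1, 2, …
1987-07-26 is 63 days after the start; 63 ÷ 11 = 5 remainder 8; since the remainder is 8, round up to i = 6. First occurrence in the window: #7 on 1987-07-29 (6×11 = 66 days in).
1987-10-04 is 133 days after the start; 133 ÷ 11 = 12 remainder 1. Last occurrence in the window: #13 on 1987-10-03.
Occurrences #7 through #13: 7 in total.

7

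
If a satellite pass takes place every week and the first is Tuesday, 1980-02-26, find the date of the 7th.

The 7th occurrence is 6 intervals after the first: 6 × 7 = 42 days after 1980-02-26.
February has 29 days — 3 days to the end of February leaves 39.
March has 31 days (8 left).
8 days into April → 1980-04-08.

1980-04-08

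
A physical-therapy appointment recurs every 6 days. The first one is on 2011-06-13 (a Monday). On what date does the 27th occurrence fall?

2011-11-16

The 27th occurrence is 26 intervals after the first: 26 × 6 = 156 days after 2011-06-13.
June has 30 days — 17 days to the end of June leaves 139.
July has 31 days (108 left).
August has 31 days (77 left).
September has 30 days (47 left).
October has 31 days (16 left).
16 days into November → 2011-11-16.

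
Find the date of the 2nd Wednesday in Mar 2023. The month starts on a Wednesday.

Mar 2023 begins on a Wednesday, so the first Wednesday is Mar 1.
The 2nd Wednesday is 1 weeks later: 1 + 7 = 8.

Mar 8, 2023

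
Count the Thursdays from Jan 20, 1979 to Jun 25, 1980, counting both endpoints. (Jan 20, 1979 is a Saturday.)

74

Jan 20, 1979 is a Saturday; the first Thursday on or after it is Jan 25, 1979 (5 days later).
From Jan 25, 1979 to Jun 25, 1980: 340 + 177 = 517 days (rest of 1979, to Jun 25, 1980 in 1980).
517 ÷ 7 = 73 full weeks with remainder 6, so 73 more Thursdays after the first → 74.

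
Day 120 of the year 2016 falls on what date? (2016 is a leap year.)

January has 31 days (120 − 31 = 89 remain).
February has 29 days (89 − 29 = 60 remain).
March has 31 days (60 − 31 = 29 remain).
29 into April → April 29.

2016-04-29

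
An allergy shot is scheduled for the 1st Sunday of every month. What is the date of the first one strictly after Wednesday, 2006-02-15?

2006-03-05

February 2006 starts on a Wednesday, so its 1st Sunday is 2006-02-05 (4 days in).
That is not after 2006-02-15, so look at March 2006.
March 2006 starts on a Wednesday, so its 1st Sunday is 2006-03-05 (4 days in).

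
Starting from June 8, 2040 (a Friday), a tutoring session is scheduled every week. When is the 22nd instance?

November 2, 2040

The 22nd occurrence is 21 intervals after the first: 21 × 7 = 147 days after June 8, 2040.
June has 30 days — 22 days to the end of June leaves 125.
July has 31 days (94 left).
August has 31 days (63 left).
September has 30 days (33 left).
October has 31 days (2 left).
2 days into November → November 2, 2040.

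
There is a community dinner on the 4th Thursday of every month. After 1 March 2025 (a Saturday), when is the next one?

March 2025 starts on a Saturday; its first Thursday is the 6th, so the 4th Thursday is the 27th — 27 March 2025.
27 March 2025 is after 1 March 2025, so that is the next one.

27 March 2025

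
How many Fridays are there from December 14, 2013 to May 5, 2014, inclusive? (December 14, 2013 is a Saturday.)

December 14, 2013 is a Saturday; the first Friday on or after it is December 20, 2013 (6 days later).
From December 20, 2013 to May 5, 2014: 11 + 31 + 28 + 31 + 30 + 5 = 136 days (rest of December, January, February, March, April, May).
136 ÷ 7 = 19 full weeks with remainder 3, so 19 more Fridays after the first → 20.

20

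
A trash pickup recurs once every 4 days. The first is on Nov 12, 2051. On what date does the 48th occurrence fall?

May 18, 2052

The 48th occurrence is 47 intervals after the first: 47 × 4 = 188 days after Nov 12, 2051.
Nov has 30 days — 18 days to the end of Nov leaves 170.
Dec has 31 days (139 left).
Jan has 31 days (108 left).
Feb has 29 days (79 left).
Mar has 31 days (48 left).
Apr has 30 days (18 left).
18 days into May → May 18, 2052.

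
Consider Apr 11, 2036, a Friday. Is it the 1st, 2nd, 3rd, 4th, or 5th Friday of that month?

Day 11 falls in week ⌈11/7⌉ of the month.
Days 1–7 hold the 1st Friday, 8–14 the 2nd, 15–21 the 3rd, 22–28 the 4th, 29–31 the 5th.
11 is in the range for the 2nd.

2nd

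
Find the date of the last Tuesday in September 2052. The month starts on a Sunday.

September 2052 begins on a Sunday, so the first Tuesday is September 3 (2 days later).
September 2052 has 30 days. Adding weeks: 3, 10, 17, 24 — the last one ≤ 30 is the 24th.

24 September 2052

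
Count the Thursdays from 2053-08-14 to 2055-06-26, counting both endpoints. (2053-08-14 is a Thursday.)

98

2053-08-14 is a Thursday; the first Thursday on or after it is 2053-08-14.
From 2053-08-14 to 2055-06-26: 139 + 365 + 177 = 681 days (rest of 2053, 2054, to 2055-06-26 in 2055).
681 ÷ 7 = 97 full weeks with remainder 2, so 97 more Thursdays after the first → 98.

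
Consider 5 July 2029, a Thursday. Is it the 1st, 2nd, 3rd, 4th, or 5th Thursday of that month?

1st

Day 5 falls in week ⌈5/7⌉ of the month.
Days 1–7 hold the 1st Thursday, 8–14 the 2nd, 15–21 the 3rd, 22–28 the 4th, 29–31 the 5th.
5 is in the range for the 1st.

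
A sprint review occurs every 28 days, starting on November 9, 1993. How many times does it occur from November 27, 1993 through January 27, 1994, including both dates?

Occurrences land 28·i days after November 9, 1993 for i = 0, 1, 2, …
November 27, 1993 is 18 days after the start; 18 ÷ 28 = 0 remainder 18; since the remainder is 18, round up to i = 1. First occurrence in the window: #2 on December 7, 1993 (1×28 = 28 days in).
January 27, 1994 is 79 days after the start; 79 ÷ 28 = 2 remainder 23. Last occurrence in the window: #3 on January 4, 1994.
Occurrences #2 through #3: 2 in total.

2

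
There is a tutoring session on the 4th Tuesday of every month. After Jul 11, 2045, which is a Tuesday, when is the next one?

Jul 25, 2045

Jul 2045 starts on a Saturday; its first Tuesday is the 4th, so the 4th Tuesday is the 25th — Jul 25, 2045.
Jul 25, 2045 is after Jul 11, 2045, so that is the next one.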